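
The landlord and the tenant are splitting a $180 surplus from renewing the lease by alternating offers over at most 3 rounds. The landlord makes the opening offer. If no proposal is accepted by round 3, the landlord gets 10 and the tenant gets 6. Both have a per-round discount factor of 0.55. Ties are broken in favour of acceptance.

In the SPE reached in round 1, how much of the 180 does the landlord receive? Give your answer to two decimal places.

133.64

Round 3 (the landlord proposes): the tenant gets 6 if talks fail, so the landlord offers 6 and keeps 174.
Round 2 (the tenant proposes): the landlord can get 174 next round, worth 0.55 × 174 = 95.7 now, so the tenant offers 95.7, keeping 84.3.
Round 1 (the landlord proposes): the tenant can get 84.3 next round, worth 0.55 × 84.3 = 46.365 now, so the landlord offers 46.365, keeping 133.635.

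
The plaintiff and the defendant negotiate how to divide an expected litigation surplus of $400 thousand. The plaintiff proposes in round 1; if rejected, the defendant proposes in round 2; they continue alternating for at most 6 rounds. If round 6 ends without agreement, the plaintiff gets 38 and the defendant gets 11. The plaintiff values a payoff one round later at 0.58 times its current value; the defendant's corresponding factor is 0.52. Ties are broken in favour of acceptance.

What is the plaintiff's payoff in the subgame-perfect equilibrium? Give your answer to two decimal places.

By backward induction:
Round 6 (the defendant proposes): the plaintiff gets 38 if talks fail, so the defendant offers 38 and keeps 362.
Round 5 (the plaintiff proposes): the defendant can get 362 next round, worth 0.52 × 362 = 188.24 now; the plaintiff offers that and keeps 211.76.
Round 4 (the defendant proposes): the plaintiff can get 211.76 next round, worth 0.58 × 211.76 = 122.8208 now, so the defendant offers 122.8208, keeping 277.1792.
Round 3 (the plaintiff proposes): the defendant can get 277.1792 next round, worth 0.52 × 277.1792 = 144.133184 now; the plaintiff offers that and keeps 255.866816.
Round 2 (the defendant proposes): the plaintiff can get 255.866816 next round, worth 0.58 × 255.866816 = 148.40275328 now, so the defendant offers 148.40275328, keeping 251.59724672.
Round 1 (the plaintiff proposes): the defendant can get 251.59724672 next round, worth 0.52 × 251.59724672 = 130.8305682944 now. The plaintiff offers 130.8305682944 and keeps 400 − 130.8305682944 = 269.1694317056.

269.17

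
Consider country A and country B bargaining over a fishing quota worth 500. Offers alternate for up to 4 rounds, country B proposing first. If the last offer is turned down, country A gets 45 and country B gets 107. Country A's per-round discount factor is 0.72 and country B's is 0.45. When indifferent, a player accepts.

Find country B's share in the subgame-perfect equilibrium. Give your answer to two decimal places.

Solve by backward induction from round 4.
Round 4 (country A proposes): country B gets 107 if talks fail, so country A offers 107 and keeps 393.
Round 3 (country B proposes): country A can get 393 next round, worth 0.72 × 393 = 282.96 now. Country B offers 282.96 and keeps 500 − 282.96 = 217.04.
Round 2 (country A proposes): country B can get 217.04 next round, worth 0.45 × 217.04 = 97.668 now; country A offers that and keeps 402.332.
Round 1 (country B proposes): country A can get 402.332 next round, worth 0.72 × 402.332 = 289.67904 now. Country B offers 289.67904 and keeps 500 − 289.67904 = 210.32096.

210.32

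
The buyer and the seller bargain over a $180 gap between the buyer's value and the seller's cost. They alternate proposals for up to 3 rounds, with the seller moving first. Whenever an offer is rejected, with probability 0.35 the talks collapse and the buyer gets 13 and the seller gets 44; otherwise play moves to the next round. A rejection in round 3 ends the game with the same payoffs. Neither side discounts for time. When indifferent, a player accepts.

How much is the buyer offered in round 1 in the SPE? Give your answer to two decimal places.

40.98

Round 3 (the seller proposes): the buyer gets 13 if talks fail, so the seller offers 13 and keeps 167.
Round 2 (the buyer proposes): rejecting gives the seller an expected 0.65 × 167 + 0.35 × 44 = 123.95. The buyer offers 123.95 and keeps 180 − 123.95 = 56.05.
Round 1 (the seller proposes): rejecting gives the buyer an expected 0.65 × 56.05 + 0.35 × 13 = 40.9825, so the seller offers 40.9825, keeping 139.0175.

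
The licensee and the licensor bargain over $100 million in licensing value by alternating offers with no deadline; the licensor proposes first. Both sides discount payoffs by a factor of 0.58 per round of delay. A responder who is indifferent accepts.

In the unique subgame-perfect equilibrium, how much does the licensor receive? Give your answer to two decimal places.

Let x be the licensor's share when the licensor proposes and y be the licensee's share when the licensee proposes.
The licensee accepts iff offered ≥ 0.58·y, so x = 100 − 0.58y. Symmetrically y = 100 − 0.58x.
Substituting: x = 100 − 0.58(100 − 0.58x), giving x(1 − 0.58·0.58) = 100(1 − 0.58).
So x = 100 × 0.42 / 0.6636 ≈ 63.2911, and the licensee receives 100 − x ≈ 36.7089.

63.29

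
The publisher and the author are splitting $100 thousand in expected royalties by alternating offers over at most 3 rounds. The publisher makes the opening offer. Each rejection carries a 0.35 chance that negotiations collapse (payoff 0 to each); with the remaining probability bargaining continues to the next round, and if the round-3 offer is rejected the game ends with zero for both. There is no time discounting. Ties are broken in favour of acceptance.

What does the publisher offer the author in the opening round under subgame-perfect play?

22.75

Round 3 (the publisher proposes): rejection yields 0 for the author; the publisher offers 0 and keeps 100.
Round 2 (the author proposes): rejecting gives the publisher an expected 0.65 × 100 = 65. The author offers 65 and keeps 100 − 65 = 35.
Round 1 (the publisher proposes): rejecting gives the author an expected 0.65 × 35 = 22.75. The publisher offers 22.75 and keeps 100 − 22.75 = 77.25.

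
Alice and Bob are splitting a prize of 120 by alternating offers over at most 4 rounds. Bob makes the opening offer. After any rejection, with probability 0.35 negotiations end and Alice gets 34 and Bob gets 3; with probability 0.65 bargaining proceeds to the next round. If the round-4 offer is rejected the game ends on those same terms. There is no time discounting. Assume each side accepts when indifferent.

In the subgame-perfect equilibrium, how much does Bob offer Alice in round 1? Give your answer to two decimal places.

75.68

Round 4 (Alice proposes): Bob gets 3 if talks fail, so Alice offers 3 and keeps 117.
Round 3 (Bob proposes): rejecting gives Alice an expected 0.65 × 117 + 0.35 × 34 = 87.95, so Bob offers 87.95, keeping 32.05.
Round 2 (Alice proposes): rejecting gives Bob an expected 0.65 × 32.05 + 0.35 × 3 = 21.8825; Alice offers that and keeps 98.1175.
Round 1 (Bob proposes): rejecting gives Alice an expected 0.65 × 98.1175 + 0.35 × 34 = 75.676375, so Bob offers 75.676375, keeping 44.323625.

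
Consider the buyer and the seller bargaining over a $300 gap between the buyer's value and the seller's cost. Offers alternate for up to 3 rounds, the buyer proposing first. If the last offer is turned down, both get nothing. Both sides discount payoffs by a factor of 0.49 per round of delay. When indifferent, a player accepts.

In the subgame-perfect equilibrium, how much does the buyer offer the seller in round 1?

74.97

Round 3 (the buyer proposes): rejection yields 0 for the seller; the buyer offers 0 and keeps 300.
Round 2 (the seller proposes): the buyer can get 300 next round, worth 0.49 × 300 = 147 now. The seller offers 147 and keeps 300 − 147 = 153.
Round 1 (the buyer proposes): the seller can get 153 next round, worth 0.49 × 153 = 74.97 now. The buyer offers 74.97 and keeps 300 − 74.97 = 225.03.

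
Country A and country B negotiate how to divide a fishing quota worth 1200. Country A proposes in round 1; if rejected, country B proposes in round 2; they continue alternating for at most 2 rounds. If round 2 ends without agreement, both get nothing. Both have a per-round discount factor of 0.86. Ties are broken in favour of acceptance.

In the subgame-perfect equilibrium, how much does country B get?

1032

Round 2 (country B proposes): rejection yields 0 for country A; country B offers 0 and keeps 1200.
Round 1 (country A proposes): country B can get 1200 next round, worth 0.86 × 1200 = 1032 now; country A offers that and keeps 168.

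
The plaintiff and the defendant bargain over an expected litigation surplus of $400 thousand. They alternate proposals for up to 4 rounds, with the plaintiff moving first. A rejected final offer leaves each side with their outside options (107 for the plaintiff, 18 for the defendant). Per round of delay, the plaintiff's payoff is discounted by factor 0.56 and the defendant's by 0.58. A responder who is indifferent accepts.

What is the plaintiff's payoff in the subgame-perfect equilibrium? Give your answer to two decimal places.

242.72

Round 4 (the defendant proposes): the plaintiff gets 107 if talks fail, so the defendant offers 107 and keeps 293.
Round 3 (the plaintiff proposes): the defendant can get 293 next round, worth 0.58 × 293 = 169.94 now, so the plaintiff offers 169.94, keeping 230.06.
Round 2 (the defendant proposes): the plaintiff can get 230.06 next round, worth 0.56 × 230.06 = 128.8336 now; the defendant offers that and keeps 271.1664.
Round 1 (the plaintiff proposes): the defendant can get 271.1664 next round, worth 0.58 × 271.1664 = 157.276512 now, so the plaintiff offers 157.276512, keeping 242.723488.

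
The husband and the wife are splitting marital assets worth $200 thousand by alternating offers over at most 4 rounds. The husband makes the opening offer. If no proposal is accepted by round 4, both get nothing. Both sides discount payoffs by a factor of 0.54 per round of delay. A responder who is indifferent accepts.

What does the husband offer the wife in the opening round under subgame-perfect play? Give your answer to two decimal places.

Work backward from the last round.
Round 4 (the wife proposes): the husband will accept anything ≥ 0, so the wife offers 0 and keeps 200.
Round 3 (the husband proposes): the wife can get 200 next round, worth 0.54 × 200 = 108 now, so the husband offers 108, keeping 92.
Round 2 (the wife proposes): the husband can get 92 next round, worth 0.54 × 92 = 49.68 now, so the wife offers 49.68, keeping 150.32.
Round 1 (the husband proposes): the wife can get 150.32 next round, worth 0.54 × 150.32 = 81.1728 now. The husband offers 81.1728 and keeps 200 − 81.1728 = 118.8272.

81.17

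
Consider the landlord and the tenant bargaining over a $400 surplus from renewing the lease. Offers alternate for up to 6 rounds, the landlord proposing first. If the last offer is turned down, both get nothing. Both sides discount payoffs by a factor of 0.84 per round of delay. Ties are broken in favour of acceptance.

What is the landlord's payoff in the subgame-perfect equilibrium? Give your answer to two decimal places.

141.02

Round 6 (the tenant proposes): rejection yields 0 for the landlord; the tenant offers 0 and keeps 400.
Round 5 (the landlord proposes): the tenant can get 400 next round, worth 0.84 × 400 = 336 now; the landlord offers that and keeps 64.
Round 4 (the tenant proposes): the landlord can get 64 next round, worth 0.84 × 64 = 53.76 now; the tenant offers that and keeps 346.24.
Round 3 (the landlord proposes): the tenant can get 346.24 next round, worth 0.84 × 346.24 = 290.8416 now. The landlord offers 290.8416 and keeps 400 − 290.8416 = 109.1584.
Round 2 (the tenant proposes): the landlord can get 109.1584 next round, worth 0.84 × 109.1584 = 91.693056 now. The tenant offers 91.693056 and keeps 400 − 91.693056 = 308.306944.
Round 1 (the landlord proposes): the tenant can get 308.306944 next round, worth 0.84 × 308.306944 = 258.97783296 now, so the landlord offers 258.97783296, keeping 141.02216704.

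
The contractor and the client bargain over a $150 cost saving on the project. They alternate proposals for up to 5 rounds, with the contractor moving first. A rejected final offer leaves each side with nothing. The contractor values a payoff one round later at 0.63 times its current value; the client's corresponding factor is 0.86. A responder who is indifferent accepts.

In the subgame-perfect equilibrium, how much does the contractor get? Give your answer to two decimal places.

76.41

Round 5 (the contractor proposes): the client will accept anything ≥ 0, so the contractor offers 0 and keeps 150.
Round 4 (the client proposes): the contractor can get 150 next round, worth 0.63 × 150 = 94.5 now. The client offers 94.5 and keeps 150 − 94.5 = 55.5.
Round 3 (the contractor proposes): the client can get 55.5 next round, worth 0.86 × 55.5 = 47.73 now, so the contractor offers 47.73, keeping 102.27.
Round 2 (the client proposes): the contractor can get 102.27 next round, worth 0.63 × 102.27 = 64.4301 now; the client offers that and keeps 85.5699.
Round 1 (the contractor proposes): the client can get 85.5699 next round, worth 0.86 × 85.5699 = 73.590114 now; the contractor offers that and keeps 76.409886.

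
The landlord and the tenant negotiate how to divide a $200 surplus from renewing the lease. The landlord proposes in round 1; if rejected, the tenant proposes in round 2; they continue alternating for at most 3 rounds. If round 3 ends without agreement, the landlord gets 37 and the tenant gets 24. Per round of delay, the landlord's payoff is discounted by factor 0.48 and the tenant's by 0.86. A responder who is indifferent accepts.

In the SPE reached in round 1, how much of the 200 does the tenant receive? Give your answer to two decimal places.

99.35

Round 3 (the landlord proposes): the tenant gets 24 if talks fail, so the landlord offers 24 and keeps 176.
Round 2 (the tenant proposes): the landlord can get 176 next round, worth 0.48 × 176 = 84.48 now, so the tenant offers 84.48, keeping 115.52.
Round 1 (the landlord proposes): the tenant can get 115.52 next round, worth 0.86 × 115.52 = 99.3472 now. The landlord offers 99.3472 and keeps 200 − 99.3472 = 100.6528.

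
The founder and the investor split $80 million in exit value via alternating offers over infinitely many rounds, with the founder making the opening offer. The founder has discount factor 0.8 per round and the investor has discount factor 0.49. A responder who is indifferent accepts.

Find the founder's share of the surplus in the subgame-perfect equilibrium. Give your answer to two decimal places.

67.11

In a stationary SPE each proposer offers the other exactly their discounted continuation value.
If the founder keeps x when proposing and the investor keeps y when proposing, then x = 80 − 0.49y and y = 80 − 0.8x.
Solving: x = 80(1 − 0.49) / (1 − 0.8·0.49) = 40.8 / 0.608 ≈ 67.1053.
The investor gets 80 − 67.1053 ≈ 12.8947.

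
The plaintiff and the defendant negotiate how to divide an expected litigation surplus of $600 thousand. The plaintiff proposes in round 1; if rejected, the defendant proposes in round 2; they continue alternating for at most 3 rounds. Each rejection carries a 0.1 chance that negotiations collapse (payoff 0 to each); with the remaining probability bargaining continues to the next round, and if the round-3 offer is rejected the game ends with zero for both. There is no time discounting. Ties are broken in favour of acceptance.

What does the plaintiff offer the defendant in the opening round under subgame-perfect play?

54

Round 3 (the plaintiff proposes): the defendant will accept anything ≥ 0, so the plaintiff offers 0 and keeps 600.
Round 2 (the defendant proposes): rejecting gives the plaintiff an expected 0.9 × 600 = 540, so the defendant offers 540, keeping 60.
Round 1 (the plaintiff proposes): rejecting gives the defendant an expected 0.9 × 60 = 54, so the plaintiff offers 54, keeping 546.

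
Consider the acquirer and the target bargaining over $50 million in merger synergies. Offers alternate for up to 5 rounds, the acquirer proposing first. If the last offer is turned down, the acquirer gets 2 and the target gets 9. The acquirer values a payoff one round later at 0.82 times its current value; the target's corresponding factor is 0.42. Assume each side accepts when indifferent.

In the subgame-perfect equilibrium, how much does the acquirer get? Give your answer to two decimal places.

43.85

Work backward from the last round.
Round 5 (the acquirer proposes): the target gets 9 if talks fail, so the acquirer offers 9 and keeps 41.
Round 4 (the target proposes): the acquirer can get 41 next round, worth 0.82 × 41 = 33.62 now; the target offers that and keeps 16.38.
Round 3 (the acquirer proposes): the target can get 16.38 next round, worth 0.42 × 16.38 = 6.8796 now; the acquirer offers that and keeps 43.1204.
Round 2 (the target proposes): the acquirer can get 43.1204 next round, worth 0.82 × 43.1204 = 35.358728 now. The target offers 35.358728 and keeps 50 − 35.358728 = 14.641272.
Round 1 (the acquirer proposes): the target can get 14.641272 next round, worth 0.42 × 14.641272 = 6.14933424 now; the acquirer offers that and keeps 43.85066576.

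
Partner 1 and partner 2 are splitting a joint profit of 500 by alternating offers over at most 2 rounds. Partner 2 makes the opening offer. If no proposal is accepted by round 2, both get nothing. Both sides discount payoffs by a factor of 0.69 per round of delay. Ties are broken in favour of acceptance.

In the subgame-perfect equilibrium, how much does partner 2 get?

155

Round 2 (partner 1 proposes): partner 2 will accept anything ≥ 0, so partner 1 offers 0 and keeps 500.
Round 1 (partner 2 proposes): partner 1 can get 500 next round, worth 0.69 × 500 = 345 now; partner 2 offers that and keeps 155.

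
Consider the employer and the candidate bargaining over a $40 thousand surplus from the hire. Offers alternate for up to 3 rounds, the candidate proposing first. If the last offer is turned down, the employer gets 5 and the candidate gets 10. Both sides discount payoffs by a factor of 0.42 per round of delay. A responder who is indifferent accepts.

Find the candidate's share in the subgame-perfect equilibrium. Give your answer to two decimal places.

29.37

Round 3 (the candidate proposes): the employer gets 5 if talks fail, so the candidate offers 5 and keeps 35.
Round 2 (the employer proposes): the candidate can get 35 next round, worth 0.42 × 35 = 14.7 now; the employer offers that and keeps 25.3.
Round 1 (the candidate proposes): the employer can get 25.3 next round, worth 0.42 × 25.3 = 10.626 now. The candidate offers 10.626 and keeps 40 − 10.626 = 29.374.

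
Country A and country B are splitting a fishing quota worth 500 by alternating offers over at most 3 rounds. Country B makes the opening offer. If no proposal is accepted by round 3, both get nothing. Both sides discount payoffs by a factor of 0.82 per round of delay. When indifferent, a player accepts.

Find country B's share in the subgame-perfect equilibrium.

Round 3 (country B proposes): rejection yields 0 for country A; country B offers 0 and keeps 500.
Round 2 (country A proposes): country B can get 500 next round, worth 0.82 × 500 = 410 now. Country A offers 410 and keeps 500 − 410 = 90.
Round 1 (country B proposes): country A can get 90 next round, worth 0.82 × 90 = 73.8 now; country B offers that and keeps 426.2.

426.2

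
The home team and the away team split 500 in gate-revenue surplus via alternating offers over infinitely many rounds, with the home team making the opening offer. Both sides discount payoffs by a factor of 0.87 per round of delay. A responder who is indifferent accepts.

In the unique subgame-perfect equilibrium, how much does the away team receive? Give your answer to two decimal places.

When the home team proposes, the away team accepts any offer worth at least 0.87 times what the away team would get by proposing next round; and vice versa.
This gives x = 500 − 0.87y and y = 500 − 0.87x, where x and y are each side's share when it proposes.
Hence (1 − 0.87·0.87)x = 500(1 − 0.87), i.e. 0.2431·x = 65.
x ≈ 267.3797; the away team's share is 500 − x ≈ 232.6203.

232.62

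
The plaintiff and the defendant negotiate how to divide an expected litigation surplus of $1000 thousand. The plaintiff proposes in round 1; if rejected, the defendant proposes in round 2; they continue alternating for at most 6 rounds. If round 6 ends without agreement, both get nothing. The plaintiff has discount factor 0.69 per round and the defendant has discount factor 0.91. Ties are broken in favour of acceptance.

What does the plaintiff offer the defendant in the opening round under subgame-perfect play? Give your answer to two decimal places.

By backward induction:
Round 6 (the defendant proposes): rejection yields 0 for the plaintiff; the defendant offers 0 and keeps 1000.
Round 5 (the plaintiff proposes): the defendant can get 1000 next round, worth 0.91 × 1000 = 910 now; the plaintiff offers that and keeps 90.
Round 4 (the defendant proposes): the plaintiff can get 90 next round, worth 0.69 × 90 = 62.1 now, so the defendant offers 62.1, keeping 937.9.
Round 3 (the plaintiff proposes): the defendant can get 937.9 next round, worth 0.91 × 937.9 = 853.489 now. The plaintiff offers 853.489 and keeps 1000 − 853.489 = 146.511.
Round 2 (the defendant proposes): the plaintiff can get 146.511 next round, worth 0.69 × 146.511 = 101.09259 now; the defendant offers that and keeps 898.90741.
Round 1 (the plaintiff proposes): the defendant can get 898.90741 next round, worth 0.91 × 898.90741 = 818.0057431 now. The plaintiff offers 818.0057431 and keeps 1000 − 818.0057431 = 181.9942569.

818.01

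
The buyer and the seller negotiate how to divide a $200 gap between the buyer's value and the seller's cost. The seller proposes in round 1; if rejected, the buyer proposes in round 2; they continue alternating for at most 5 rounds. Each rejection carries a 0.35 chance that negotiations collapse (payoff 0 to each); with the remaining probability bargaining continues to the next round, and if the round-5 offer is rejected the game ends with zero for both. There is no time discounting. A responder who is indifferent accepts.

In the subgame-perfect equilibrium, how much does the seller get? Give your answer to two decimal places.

Round 5 (the seller proposes): rejection yields 0 for the buyer; the seller offers 0 and keeps 200.
Round 4 (the buyer proposes): rejecting gives the seller an expected 0.65 × 200 = 130; the buyer offers that and keeps 70.
Round 3 (the seller proposes): rejecting gives the buyer an expected 0.65 × 70 = 45.5. The seller offers 45.5 and keeps 200 − 45.5 = 154.5.
Round 2 (the buyer proposes): rejecting gives the seller an expected 0.65 × 154.5 = 100.425. The buyer offers 100.425 and keeps 200 − 100.425 = 99.575.
Round 1 (the seller proposes): rejecting gives the buyer an expected 0.65 × 99.575 = 64.72375; the seller offers that and keeps 135.27625.

135.28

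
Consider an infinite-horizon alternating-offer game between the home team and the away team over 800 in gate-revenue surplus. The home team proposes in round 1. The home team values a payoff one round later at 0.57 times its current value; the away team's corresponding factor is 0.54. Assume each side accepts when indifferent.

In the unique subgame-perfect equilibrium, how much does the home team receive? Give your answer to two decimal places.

531.64

Let x be the home team's share when the home team proposes and y be the away team's share when the away team proposes.
The away team accepts iff offered ≥ 0.54·y, so x = 800 − 0.54y. Symmetrically y = 800 − 0.57x.
Substituting: x = 800 − 0.54(800 − 0.57x), giving x(1 − 0.57·0.54) = 800(1 − 0.54).
So x = 800 × 0.46 / 0.6922 ≈ 531.6383, and the away team receives 800 − x ≈ 268.3617.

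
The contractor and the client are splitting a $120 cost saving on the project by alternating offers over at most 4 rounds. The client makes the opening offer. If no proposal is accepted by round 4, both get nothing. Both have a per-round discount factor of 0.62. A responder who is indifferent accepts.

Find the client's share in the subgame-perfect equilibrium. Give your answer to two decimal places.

Round 4 (the contractor proposes): the client will accept anything ≥ 0, so the contractor offers 0 and keeps 120.
Round 3 (the client proposes): the contractor can get 120 next round, worth 0.62 × 120 = 74.4 now; the client offers that and keeps 45.6.
Round 2 (the contractor proposes): the client can get 45.6 next round, worth 0.62 × 45.6 = 28.272 now. The contractor offers 28.272 and keeps 120 − 28.272 = 91.728.
Round 1 (the client proposes): the contractor can get 91.728 next round, worth 0.62 × 91.728 = 56.87136 now; the client offers that and keeps 63.12864.

63.13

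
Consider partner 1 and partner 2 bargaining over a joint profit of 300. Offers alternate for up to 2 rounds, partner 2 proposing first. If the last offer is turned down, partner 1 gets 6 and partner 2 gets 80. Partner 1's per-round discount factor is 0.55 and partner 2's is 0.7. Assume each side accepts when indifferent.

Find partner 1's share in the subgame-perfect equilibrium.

Round 2 (partner 1 proposes): partner 2 gets 80 if talks fail, so partner 1 offers 80 and keeps 220.
Round 1 (partner 2 proposes): partner 1 can get 220 next round, worth 0.55 × 220 = 121 now. Partner 2 offers 121 and keeps 300 − 121 = 179.

121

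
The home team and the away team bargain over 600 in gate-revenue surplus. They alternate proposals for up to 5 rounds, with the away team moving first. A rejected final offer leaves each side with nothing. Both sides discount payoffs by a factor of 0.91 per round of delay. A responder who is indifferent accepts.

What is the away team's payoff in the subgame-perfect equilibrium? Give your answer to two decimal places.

510.17

Round 5 (the away team proposes): rejection yields 0 for the home team; the away team offers 0 and keeps 600.
Round 4 (the home team proposes): the away team can get 600 next round, worth 0.91 × 600 = 546 now; the home team offers that and keeps 54.
Round 3 (the away team proposes): the home team can get 54 next round, worth 0.91 × 54 = 49.14 now, so the away team offers 49.14, keeping 550.86.
Round 2 (the home team proposes): the away team can get 550.86 next round, worth 0.91 × 550.86 = 501.2826 now; the home team offers that and keeps 98.7174.
Round 1 (the away team proposes): the home team can get 98.7174 next round, worth 0.91 × 98.7174 = 89.832834 now; the away team offers that and keeps 510.167166.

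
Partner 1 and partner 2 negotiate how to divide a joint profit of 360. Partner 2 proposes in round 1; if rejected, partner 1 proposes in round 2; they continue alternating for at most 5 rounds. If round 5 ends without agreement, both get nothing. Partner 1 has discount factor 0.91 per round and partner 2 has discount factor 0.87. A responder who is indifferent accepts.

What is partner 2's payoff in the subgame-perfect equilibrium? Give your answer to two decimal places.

283.70

Round 5 (partner 2 proposes): partner 1 will accept anything ≥ 0, so partner 2 offers 0 and keeps 360.
Round 4 (partner 1 proposes): partner 2 can get 360 next round, worth 0.87 × 360 = 313.2 now, so partner 1 offers 313.2, keeping 46.8.
Round 3 (partner 2 proposes): partner 1 can get 46.8 next round, worth 0.91 × 46.8 = 42.588 now, so partner 2 offers 42.588, keeping 317.412.
Round 2 (partner 1 proposes): partner 2 can get 317.412 next round, worth 0.87 × 317.412 = 276.14844 now, so partner 1 offers 276.14844, keeping 83.85156.
Round 1 (partner 2 proposes): partner 1 can get 83.85156 next round, worth 0.91 × 83.85156 = 76.3049196 now; partner 2 offers that and keeps 283.6950804.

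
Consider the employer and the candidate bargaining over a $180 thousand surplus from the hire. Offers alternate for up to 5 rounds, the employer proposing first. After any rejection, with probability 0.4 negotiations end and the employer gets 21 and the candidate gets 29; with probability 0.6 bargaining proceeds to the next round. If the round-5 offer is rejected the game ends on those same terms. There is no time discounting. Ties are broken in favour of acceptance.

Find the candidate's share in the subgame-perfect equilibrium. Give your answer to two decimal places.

Round 5 (the employer proposes): the candidate gets 29 if talks fail, so the employer offers 29 and keeps 151.
Round 4 (the candidate proposes): rejecting gives the employer an expected 0.6 × 151 + 0.4 × 21 = 99, so the candidate offers 99, keeping 81.
Round 3 (the employer proposes): rejecting gives the candidate an expected 0.6 × 81 + 0.4 × 29 = 60.2. The employer offers 60.2 and keeps 180 − 60.2 = 119.8.
Round 2 (the candidate proposes): rejecting gives the employer an expected 0.6 × 119.8 + 0.4 × 21 = 80.28; the candidate offers that and keeps 99.72.
Round 1 (the employer proposes): rejecting gives the candidate an expected 0.6 × 99.72 + 0.4 × 29 = 71.432. The employer offers 71.432 and keeps 180 − 71.432 = 108.568.

71.43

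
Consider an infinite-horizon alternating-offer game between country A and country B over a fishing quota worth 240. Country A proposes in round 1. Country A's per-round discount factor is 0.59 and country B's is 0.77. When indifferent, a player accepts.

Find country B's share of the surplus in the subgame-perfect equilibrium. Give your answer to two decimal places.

138.85

When country A proposes, country B accepts any offer worth at least 0.77 times what country B would get by proposing next round; and vice versa.
This gives x = 240 − 0.77y and y = 240 − 0.59x, where x and y are each side's share when it proposes.
Hence (1 − 0.77·0.59)x = 240(1 − 0.77), i.e. 0.5457·x = 55.2.
x ≈ 101.1545; country B's share is 240 − x ≈ 138.8455.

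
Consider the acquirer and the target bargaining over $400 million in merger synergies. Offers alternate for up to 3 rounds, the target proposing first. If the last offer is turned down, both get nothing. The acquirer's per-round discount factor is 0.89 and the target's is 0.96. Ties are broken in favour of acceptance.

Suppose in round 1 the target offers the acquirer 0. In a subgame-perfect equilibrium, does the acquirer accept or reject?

Round 3 (the target proposes): rejection yields 0 for the acquirer; the target offers 0 and keeps 400.
Round 2 (the acquirer proposes): the target can get 400 next round, worth 0.96 × 400 = 384 now, so the acquirer offers 384, keeping 16.
So by rejecting in round 1, the acquirer gets 16 next round, worth 0.89 × 16 = 14.24 now.
Offer 0 < 14.24, so the acquirer rejects.

Reject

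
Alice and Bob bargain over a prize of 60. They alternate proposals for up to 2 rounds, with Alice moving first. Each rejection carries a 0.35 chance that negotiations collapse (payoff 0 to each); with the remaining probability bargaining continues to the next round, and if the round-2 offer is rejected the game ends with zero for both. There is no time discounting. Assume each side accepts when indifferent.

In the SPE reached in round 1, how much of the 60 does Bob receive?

39

By backward induction:
Round 2 (Bob proposes): rejection yields 0 for Alice; Bob offers 0 and keeps 60.
Round 1 (Alice proposes): rejecting gives Bob an expected 0.65 × 60 = 39; Alice offers that and keeps 21.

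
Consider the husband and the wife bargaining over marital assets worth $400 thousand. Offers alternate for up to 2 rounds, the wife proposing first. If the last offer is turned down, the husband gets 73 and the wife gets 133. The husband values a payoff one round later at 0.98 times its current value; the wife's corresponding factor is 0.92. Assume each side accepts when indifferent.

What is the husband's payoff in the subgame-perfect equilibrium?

261.66

Round 2 (the husband proposes): the wife gets 133 if talks fail, so the husband offers 133 and keeps 267.
Round 1 (the wife proposes): the husband can get 267 next round, worth 0.98 × 267 = 261.66 now, so the wife offers 261.66, keeping 138.34.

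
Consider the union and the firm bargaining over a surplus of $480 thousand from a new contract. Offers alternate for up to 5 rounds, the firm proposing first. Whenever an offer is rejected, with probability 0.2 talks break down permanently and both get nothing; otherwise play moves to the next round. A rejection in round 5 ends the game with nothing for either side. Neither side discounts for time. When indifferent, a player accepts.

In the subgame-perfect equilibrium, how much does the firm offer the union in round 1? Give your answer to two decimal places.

125.95

By backward induction:
Round 5 (the firm proposes): the union will accept anything ≥ 0, so the firm offers 0 and keeps 480.
Round 4 (the union proposes): rejecting gives the firm an expected 0.8 × 480 = 384; the union offers that and keeps 96.
Round 3 (the firm proposes): rejecting gives the union an expected 0.8 × 96 = 76.8, so the firm offers 76.8, keeping 403.2.
Round 2 (the union proposes): rejecting gives the firm an expected 0.8 × 403.2 = 322.56. The union offers 322.56 and keeps 480 − 322.56 = 157.44.
Round 1 (the firm proposes): rejecting gives the union an expected 0.8 × 157.44 = 125.952; the firm offers that and keeps 354.048.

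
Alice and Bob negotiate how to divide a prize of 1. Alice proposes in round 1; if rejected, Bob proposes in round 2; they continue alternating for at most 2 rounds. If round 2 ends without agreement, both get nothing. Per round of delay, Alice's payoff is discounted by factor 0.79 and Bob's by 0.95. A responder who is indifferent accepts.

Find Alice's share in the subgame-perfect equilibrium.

0.05

Round 2 (Bob proposes): Alice will accept anything ≥ 0, so Bob offers 0 and keeps 1.
Round 1 (Alice proposes): Bob can get 1 next round, worth 0.95 × 1 = 0.95 now; Alice offers that and keeps 0.05.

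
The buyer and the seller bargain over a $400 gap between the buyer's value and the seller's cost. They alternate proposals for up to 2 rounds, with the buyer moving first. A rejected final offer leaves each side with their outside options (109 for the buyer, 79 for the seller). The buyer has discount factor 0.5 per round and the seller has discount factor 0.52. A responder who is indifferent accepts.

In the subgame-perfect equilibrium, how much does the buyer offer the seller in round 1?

Solve by backward induction from round 2.
Round 2 (the seller proposes): the buyer gets 109 if talks fail, so the seller offers 109 and keeps 291.
Round 1 (the buyer proposes): the seller can get 291 next round, worth 0.52 × 291 = 151.32 now; the buyer offers that and keeps 248.68.

151.32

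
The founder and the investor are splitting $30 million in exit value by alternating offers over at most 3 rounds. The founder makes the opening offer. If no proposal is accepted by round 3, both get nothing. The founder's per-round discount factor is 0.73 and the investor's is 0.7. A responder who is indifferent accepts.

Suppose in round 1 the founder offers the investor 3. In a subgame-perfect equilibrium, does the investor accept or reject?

Reject

Round 3 (the founder proposes): rejection yields 0 for the investor; the founder offers 0 and keeps 30.
Round 2 (the investor proposes): the founder can get 30 next round, worth 0.73 × 30 = 21.9 now, so the investor offers 21.9, keeping 8.1.
So by rejecting in round 1, the investor gets 8.1 next round, worth 0.7 × 8.1 = 5.67 now.
Offer 3 < 5.67, so the investor rejects.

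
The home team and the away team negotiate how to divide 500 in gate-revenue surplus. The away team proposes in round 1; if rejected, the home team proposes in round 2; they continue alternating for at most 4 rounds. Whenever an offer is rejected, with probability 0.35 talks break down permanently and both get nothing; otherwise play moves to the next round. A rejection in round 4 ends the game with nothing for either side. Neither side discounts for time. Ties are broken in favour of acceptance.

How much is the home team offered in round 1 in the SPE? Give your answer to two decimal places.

251.06

By backward induction:
Round 4 (the home team proposes): the away team will accept anything ≥ 0, so the home team offers 0 and keeps 500.
Round 3 (the away team proposes): rejecting gives the home team an expected 0.65 × 500 = 325, so the away team offers 325, keeping 175.
Round 2 (the home team proposes): rejecting gives the away team an expected 0.65 × 175 = 113.75; the home team offers that and keeps 386.25.
Round 1 (the away team proposes): rejecting gives the home team an expected 0.65 × 386.25 = 251.0625; the away team offers that and keeps 248.9375.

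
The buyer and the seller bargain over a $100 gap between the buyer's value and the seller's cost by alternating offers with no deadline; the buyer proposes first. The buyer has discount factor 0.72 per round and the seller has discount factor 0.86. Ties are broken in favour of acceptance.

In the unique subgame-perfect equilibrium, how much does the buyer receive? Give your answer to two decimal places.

Let x be the buyer's share when the buyer proposes and y be the seller's share when the seller proposes.
The seller accepts iff offered ≥ 0.86·y, so x = 100 − 0.86y. Symmetrically y = 100 − 0.72x.
Substituting: x = 100 − 0.86(100 − 0.72x), giving x(1 − 0.72·0.86) = 100(1 − 0.86).
So x = 100 × 0.14 / 0.3808 ≈ 36.7647, and the seller receives 100 − x ≈ 63.2353.

36.76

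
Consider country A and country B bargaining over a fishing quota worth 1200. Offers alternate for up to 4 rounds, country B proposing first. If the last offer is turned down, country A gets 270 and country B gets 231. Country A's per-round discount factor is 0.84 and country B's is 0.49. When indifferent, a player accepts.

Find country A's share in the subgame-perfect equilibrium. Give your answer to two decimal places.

849.11

Round 4 (country A proposes): country B gets 231 if talks fail, so country A offers 231 and keeps 969.
Round 3 (country B proposes): country A can get 969 next round, worth 0.84 × 969 = 813.96 now. Country B offers 813.96 and keeps 1200 − 813.96 = 386.04.
Round 2 (country A proposes): country B can get 386.04 next round, worth 0.49 × 386.04 = 189.1596 now. Country A offers 189.1596 and keeps 1200 − 189.1596 = 1010.8404.
Round 1 (country B proposes): country A can get 1010.8404 next round, worth 0.84 × 1010.8404 = 849.105936 now; country B offers that and keeps 350.894064.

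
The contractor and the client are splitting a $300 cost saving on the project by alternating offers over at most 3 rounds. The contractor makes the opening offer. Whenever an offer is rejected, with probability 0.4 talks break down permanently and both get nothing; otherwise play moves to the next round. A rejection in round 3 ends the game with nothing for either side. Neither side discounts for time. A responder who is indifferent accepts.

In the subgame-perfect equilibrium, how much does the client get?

72

By backward induction:
Round 3 (the contractor proposes): the client will accept anything ≥ 0, so the contractor offers 0 and keeps 300.
Round 2 (the client proposes): rejecting gives the contractor an expected 0.6 × 300 = 180; the client offers that and keeps 120.
Round 1 (the contractor proposes): rejecting gives the client an expected 0.6 × 120 = 72. The contractor offers 72 and keeps 300 − 72 = 228.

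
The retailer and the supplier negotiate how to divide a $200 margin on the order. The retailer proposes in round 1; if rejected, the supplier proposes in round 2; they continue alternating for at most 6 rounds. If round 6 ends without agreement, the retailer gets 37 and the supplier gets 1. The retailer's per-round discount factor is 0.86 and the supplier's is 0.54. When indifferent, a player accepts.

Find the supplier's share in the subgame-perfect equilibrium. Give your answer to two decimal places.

41.12

Round 6 (the supplier proposes): the retailer gets 37 if talks fail, so the supplier offers 37 and keeps 163.
Round 5 (the retailer proposes): the supplier can get 163 next round, worth 0.54 × 163 = 88.02 now; the retailer offers that and keeps 111.98.
Round 4 (the supplier proposes): the retailer can get 111.98 next round, worth 0.86 × 111.98 = 96.3028 now. The supplier offers 96.3028 and keeps 200 − 96.3028 = 103.6972.
Round 3 (the retailer proposes): the supplier can get 103.6972 next round, worth 0.54 × 103.6972 = 55.996488 now. The retailer offers 55.996488 and keeps 200 − 55.996488 = 144.003512.
Round 2 (the supplier proposes): the retailer can get 144.003512 next round, worth 0.86 × 144.003512 = 123.84302032 now. The supplier offers 123.84302032 and keeps 200 − 123.84302032 = 76.15697968.
Round 1 (the retailer proposes): the supplier can get 76.15697968 next round, worth 0.54 × 76.15697968 = 41.1247690272 now. The retailer offers 41.1247690272 and keeps 200 − 41.1247690272 = 158.8752309728.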